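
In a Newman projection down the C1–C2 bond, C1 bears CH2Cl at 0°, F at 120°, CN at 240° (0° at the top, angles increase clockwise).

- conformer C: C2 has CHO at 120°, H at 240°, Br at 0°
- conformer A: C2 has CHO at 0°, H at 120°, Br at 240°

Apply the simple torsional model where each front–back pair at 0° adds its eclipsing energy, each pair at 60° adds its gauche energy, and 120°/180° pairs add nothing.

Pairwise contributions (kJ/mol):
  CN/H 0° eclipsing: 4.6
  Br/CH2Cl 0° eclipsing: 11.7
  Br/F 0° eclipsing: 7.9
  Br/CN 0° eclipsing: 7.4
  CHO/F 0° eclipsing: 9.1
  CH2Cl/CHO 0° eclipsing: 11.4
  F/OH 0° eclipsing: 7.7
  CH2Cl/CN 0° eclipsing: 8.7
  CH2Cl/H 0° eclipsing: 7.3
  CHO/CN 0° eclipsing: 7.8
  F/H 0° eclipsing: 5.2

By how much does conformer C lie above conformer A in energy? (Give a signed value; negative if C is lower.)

C is eclipsed. CH2Cl at 0° is eclipsed with Br at 0° (11.7); F at 120° is eclipsed with CHO at 120° (9.1); CN at 240° is eclipsed with H at 240° (4.6). Total 25.4 kJ/mol.
A is eclipsed. CH2Cl at 0° is eclipsed with CHO at 0° (11.4); F at 120° is eclipsed with H at 120° (5.2); CN at 240° is eclipsed with Br at 240° (7.4). Total 24.0 kJ/mol.
E(C) − E(A) = 25.4 − 24.0 = +1.4 kJ/mol.

+1.4 kJ/mol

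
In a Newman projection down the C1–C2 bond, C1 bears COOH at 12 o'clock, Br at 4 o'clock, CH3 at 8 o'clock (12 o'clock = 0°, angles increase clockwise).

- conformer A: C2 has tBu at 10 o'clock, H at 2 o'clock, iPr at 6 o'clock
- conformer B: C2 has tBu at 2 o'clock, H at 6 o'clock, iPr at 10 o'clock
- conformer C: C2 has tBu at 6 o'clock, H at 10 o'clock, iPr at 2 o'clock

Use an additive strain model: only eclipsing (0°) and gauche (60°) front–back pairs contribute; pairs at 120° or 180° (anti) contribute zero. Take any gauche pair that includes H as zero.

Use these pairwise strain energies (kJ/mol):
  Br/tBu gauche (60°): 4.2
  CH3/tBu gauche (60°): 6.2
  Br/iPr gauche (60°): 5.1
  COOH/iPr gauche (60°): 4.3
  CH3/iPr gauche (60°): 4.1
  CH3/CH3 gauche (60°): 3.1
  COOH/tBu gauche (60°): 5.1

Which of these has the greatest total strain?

A

A (staggered): COOH(0°)/tBu(300°) gauche 5.1; Br(120°)/iPr(180°) gauche 5.1; CH3(240°)/tBu(300°) gauche 6.2; CH3(240°)/iPr(180°) gauche 4.1 → 20.5 kJ/mol.
B (staggered): COOH(0°)/tBu(60°) gauche 5.1; COOH(0°)/iPr(300°) gauche 4.3; Br(120°)/tBu(60°) gauche 4.2; CH3(240°)/iPr(300°) gauche 4.1 → 17.7 kJ/mol.
C (staggered): COOH(0°)/iPr(60°) gauche 4.3; Br(120°)/tBu(180°) gauche 4.2; Br(120°)/iPr(60°) gauche 5.1; CH3(240°)/tBu(180°) gauche 6.2 → 19.8 kJ/mol.
A has the highest total (20.5 kJ/mol).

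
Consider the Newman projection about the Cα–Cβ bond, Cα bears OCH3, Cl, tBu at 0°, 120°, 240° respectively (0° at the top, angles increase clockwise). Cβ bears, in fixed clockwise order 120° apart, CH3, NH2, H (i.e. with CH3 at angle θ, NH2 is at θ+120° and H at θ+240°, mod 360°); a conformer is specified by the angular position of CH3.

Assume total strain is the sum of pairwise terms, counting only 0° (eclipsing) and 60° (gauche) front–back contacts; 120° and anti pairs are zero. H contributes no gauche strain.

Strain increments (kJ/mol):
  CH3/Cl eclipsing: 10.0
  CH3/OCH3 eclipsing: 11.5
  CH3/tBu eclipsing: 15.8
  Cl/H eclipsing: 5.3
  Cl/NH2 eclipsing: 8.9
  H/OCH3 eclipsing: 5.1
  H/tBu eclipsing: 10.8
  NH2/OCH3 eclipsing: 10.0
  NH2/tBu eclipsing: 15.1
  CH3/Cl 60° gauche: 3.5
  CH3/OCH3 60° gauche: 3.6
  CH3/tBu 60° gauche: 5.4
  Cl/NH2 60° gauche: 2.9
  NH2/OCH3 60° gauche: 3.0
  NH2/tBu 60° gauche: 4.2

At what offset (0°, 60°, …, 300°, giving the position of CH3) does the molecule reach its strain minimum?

CH3 at 0° (eclipsed): OCH3–CH3 eclipsed, Cl–NH2 eclipsed, tBu–H eclipsed; 11.5 + 8.9 + 10.8 = 31.2 kJ/mol.
CH3 at 60° (staggered): OCH3–CH3 gauche, Cl–CH3 gauche, Cl–NH2 gauche, tBu–NH2 gauche; 3.6 + 3.5 + 2.9 + 4.2 = 14.2 kJ/mol.
CH3 at 120° (eclipsed): OCH3–H eclipsed, Cl–CH3 eclipsed, tBu–NH2 eclipsed; 5.1 + 10.0 + 15.1 = 30.2 kJ/mol.
CH3 at 180° (staggered): OCH3–NH2 gauche, Cl–CH3 gauche, tBu–CH3 gauche, tBu–NH2 gauche; 3.0 + 3.5 + 5.4 + 4.2 = 16.1 kJ/mol.
CH3 at 240° (eclipsed): OCH3–NH2 eclipsed, Cl–H eclipsed, tBu–CH3 eclipsed; 10.0 + 5.3 + 15.8 = 31.1 kJ/mol.
CH3 at 300° (staggered): OCH3–CH3 gauche, OCH3–NH2 gauche, Cl–NH2 gauche, tBu–CH3 gauche; 3.6 + 3.0 + 2.9 + 5.4 = 14.9 kJ/mol.
The minimum (14.2 kJ/mol) occurs with CH3 at 60°.

60°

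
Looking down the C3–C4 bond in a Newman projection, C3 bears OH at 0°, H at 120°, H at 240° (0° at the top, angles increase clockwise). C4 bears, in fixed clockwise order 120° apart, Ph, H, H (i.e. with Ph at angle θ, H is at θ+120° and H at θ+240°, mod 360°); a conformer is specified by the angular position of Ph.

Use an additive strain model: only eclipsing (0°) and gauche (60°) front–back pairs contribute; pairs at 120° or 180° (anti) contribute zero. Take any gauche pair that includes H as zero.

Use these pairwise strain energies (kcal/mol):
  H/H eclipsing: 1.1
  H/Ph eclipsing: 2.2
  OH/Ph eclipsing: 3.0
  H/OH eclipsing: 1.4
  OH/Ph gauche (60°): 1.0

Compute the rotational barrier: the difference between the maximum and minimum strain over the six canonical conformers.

Ph at 0° (eclipsed): OH–Ph eclipsed, H–H eclipsed, H–H eclipsed; 3.0 + 1.1 + 1.1 = 5.2 kcal/mol.
Ph at 60° (staggered): OH–Ph gauche; 1.0 = 1.0 kcal/mol.
Ph at 120° (eclipsed): OH–H eclipsed, H–Ph eclipsed, H–H eclipsed; 1.4 + 2.2 + 1.1 = 4.7 kcal/mol.
Ph at 180° (staggered): no non-H gauche contacts → 0.0 kcal/mol.
Ph at 240° (eclipsed): OH–H eclipsed, H–H eclipsed, H–Ph eclipsed; 1.4 + 1.1 + 2.2 = 4.7 kcal/mol.
Ph at 300° (staggered): OH–Ph gauche; 1.0 = 1.0 kcal/mol.
Max at 0° (5.2 kcal/mol), min at 180° (0.0 kcal/mol); barrier = 5.2 kcal/mol.

5.2 kcal/mol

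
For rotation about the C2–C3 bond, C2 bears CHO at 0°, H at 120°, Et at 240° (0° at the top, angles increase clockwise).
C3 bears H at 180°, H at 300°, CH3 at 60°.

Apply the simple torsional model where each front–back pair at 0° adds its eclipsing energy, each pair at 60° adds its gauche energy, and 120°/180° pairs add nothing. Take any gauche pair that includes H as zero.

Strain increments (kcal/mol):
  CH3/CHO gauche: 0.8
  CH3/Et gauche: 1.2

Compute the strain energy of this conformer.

This conformer (staggered): CHO–CH3 gauche; 0.8 = 0.8 kcal/mol.

0.8 kcal/mol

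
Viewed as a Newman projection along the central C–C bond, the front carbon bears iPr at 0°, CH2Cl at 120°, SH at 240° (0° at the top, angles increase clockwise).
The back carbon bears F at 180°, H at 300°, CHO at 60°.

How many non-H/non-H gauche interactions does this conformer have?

Non-H gauche pairs: iPr(0°)/CHO(60°); CH2Cl(120°)/F(180°); CH2Cl(120°)/CHO(60°); SH(240°)/F(180°) — 4 interactions.

4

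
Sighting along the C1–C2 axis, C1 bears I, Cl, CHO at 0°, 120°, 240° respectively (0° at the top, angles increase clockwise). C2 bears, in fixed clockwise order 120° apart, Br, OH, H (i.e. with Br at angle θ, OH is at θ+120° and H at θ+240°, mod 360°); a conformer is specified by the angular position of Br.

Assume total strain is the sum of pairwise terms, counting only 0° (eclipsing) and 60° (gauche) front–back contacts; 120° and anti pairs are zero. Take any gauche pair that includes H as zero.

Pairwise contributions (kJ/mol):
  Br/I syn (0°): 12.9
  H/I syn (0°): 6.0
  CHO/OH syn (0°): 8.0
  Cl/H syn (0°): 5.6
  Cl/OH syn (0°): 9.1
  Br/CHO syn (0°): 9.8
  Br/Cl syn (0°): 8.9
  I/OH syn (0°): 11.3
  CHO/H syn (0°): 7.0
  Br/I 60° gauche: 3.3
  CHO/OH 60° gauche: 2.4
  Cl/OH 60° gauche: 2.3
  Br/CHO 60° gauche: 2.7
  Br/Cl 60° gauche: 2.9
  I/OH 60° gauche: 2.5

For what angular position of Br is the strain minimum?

180°

Br at 0° (eclipsed): I(0°)/Br(0°) eclipsed 12.9; Cl(120°)/OH(120°) eclipsed 9.1; CHO(240°)/H(240°) eclipsed 7.0 → 29.0 kJ/mol.
Br at 60° (staggered): I(0°)/Br(60°) gauche 3.3; Cl(120°)/Br(60°) gauche 2.9; Cl(120°)/OH(180°) gauche 2.3; CHO(240°)/OH(180°) gauche 2.4 → 10.9 kJ/mol.
Br at 120° (eclipsed): I(0°)/H(0°) eclipsed 6.0; Cl(120°)/Br(120°) eclipsed 8.9; CHO(240°)/OH(240°) eclipsed 8.0 → 22.9 kJ/mol.
Br at 180° (staggered): I(0°)/OH(300°) gauche 2.5; Cl(120°)/Br(180°) gauche 2.9; CHO(240°)/Br(180°) gauche 2.7; CHO(240°)/OH(300°) gauche 2.4 → 10.5 kJ/mol.
Br at 240° (eclipsed): I(0°)/OH(0°) eclipsed 11.3; Cl(120°)/H(120°) eclipsed 5.6; CHO(240°)/Br(240°) eclipsed 9.8 → 26.7 kJ/mol.
Br at 300° (staggered): I(0°)/Br(300°) gauche 3.3; I(0°)/OH(60°) gauche 2.5; Cl(120°)/OH(60°) gauche 2.3; CHO(240°)/Br(300°) gauche 2.7 → 10.8 kJ/mol.
The minimum (10.5 kJ/mol) occurs with Br at 180°.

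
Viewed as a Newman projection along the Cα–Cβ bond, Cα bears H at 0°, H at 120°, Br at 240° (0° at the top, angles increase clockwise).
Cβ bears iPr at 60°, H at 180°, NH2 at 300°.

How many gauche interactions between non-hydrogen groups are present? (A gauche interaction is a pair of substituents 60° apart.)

1

Non-H gauche pairs: Br(240°)/NH2(300°) — 1 interaction.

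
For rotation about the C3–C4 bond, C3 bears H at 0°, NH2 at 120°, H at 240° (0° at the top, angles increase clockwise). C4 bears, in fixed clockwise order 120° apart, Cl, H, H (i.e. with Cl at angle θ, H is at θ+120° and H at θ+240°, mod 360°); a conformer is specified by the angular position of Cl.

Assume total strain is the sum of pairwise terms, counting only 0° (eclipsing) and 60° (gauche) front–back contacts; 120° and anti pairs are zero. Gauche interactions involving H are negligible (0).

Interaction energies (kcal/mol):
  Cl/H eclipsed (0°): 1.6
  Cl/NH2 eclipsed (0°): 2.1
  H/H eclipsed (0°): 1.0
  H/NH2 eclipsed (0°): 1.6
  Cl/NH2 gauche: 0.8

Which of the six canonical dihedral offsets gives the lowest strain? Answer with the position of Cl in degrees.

300°

Cl at 0° is eclipsed. H at 0° is eclipsed with Cl at 0° (1.6); NH2 at 120° is eclipsed with H at 120° (1.6); H at 240° is eclipsed with H at 240° (1.0). Total 4.2 kcal/mol.
Cl at 60° is staggered. NH2 at 120° is gauche with Cl at 60° (0.8). Total 0.8 kcal/mol.
Cl at 120° is eclipsed. H at 0° is eclipsed with H at 0° (1.0); NH2 at 120° is eclipsed with Cl at 120° (2.1); H at 240° is eclipsed with H at 240° (1.0). Total 4.1 kcal/mol.
Cl at 180° is staggered. NH2 at 120° is gauche with Cl at 180° (0.8). Total 0.8 kcal/mol.
Cl at 240° is eclipsed. H at 0° is eclipsed with H at 0° (1.0); NH2 at 120° is eclipsed with H at 120° (1.6); H at 240° is eclipsed with Cl at 240° (1.6). Total 4.2 kcal/mol.
Cl at 300° (staggered): no non-H gauche contacts → 0.0 kcal/mol.
The minimum (0.0 kcal/mol) occurs with Cl at 300°.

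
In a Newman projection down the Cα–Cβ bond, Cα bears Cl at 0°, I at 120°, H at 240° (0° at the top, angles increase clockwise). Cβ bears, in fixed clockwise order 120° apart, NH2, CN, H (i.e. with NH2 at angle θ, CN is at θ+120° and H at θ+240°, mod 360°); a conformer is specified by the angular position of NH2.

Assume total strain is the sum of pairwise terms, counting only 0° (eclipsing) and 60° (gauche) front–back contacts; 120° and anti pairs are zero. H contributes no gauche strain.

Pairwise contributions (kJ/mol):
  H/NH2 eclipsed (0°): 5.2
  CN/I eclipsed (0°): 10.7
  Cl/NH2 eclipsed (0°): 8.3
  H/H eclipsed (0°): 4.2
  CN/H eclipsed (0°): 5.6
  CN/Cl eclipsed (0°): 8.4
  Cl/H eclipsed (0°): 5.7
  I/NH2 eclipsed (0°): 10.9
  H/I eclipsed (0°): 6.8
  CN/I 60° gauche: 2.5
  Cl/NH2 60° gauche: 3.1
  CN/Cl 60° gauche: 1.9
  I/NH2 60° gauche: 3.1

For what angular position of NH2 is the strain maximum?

0°

NH2 at 0° is eclipsed. Cl at 0° is eclipsed with NH2 at 0° (8.3); I at 120° is eclipsed with CN at 120° (10.7); H at 240° is eclipsed with H at 240° (4.2). Total 23.2 kJ/mol.
NH2 at 60° is staggered. Cl at 0° is gauche with NH2 at 60° (3.1); I at 120° is gauche with NH2 at 60° (3.1); I at 120° is gauche with CN at 180° (2.5). Total 8.7 kJ/mol.
NH2 at 120° is eclipsed. Cl at 0° is eclipsed with H at 0° (5.7); I at 120° is eclipsed with NH2 at 120° (10.9); H at 240° is eclipsed with CN at 240° (5.6). Total 22.2 kJ/mol.
NH2 at 180° is staggered. Cl at 0° is gauche with CN at 300° (1.9); I at 120° is gauche with NH2 at 180° (3.1). Total 5.0 kJ/mol.
NH2 at 240° is eclipsed. Cl at 0° is eclipsed with CN at 0° (8.4); I at 120° is eclipsed with H at 120° (6.8); H at 240° is eclipsed with NH2 at 240° (5.2). Total 20.4 kJ/mol.
NH2 at 300° is staggered. Cl at 0° is gauche with NH2 at 300° (3.1); Cl at 0° is gauche with CN at 60° (1.9); I at 120° is gauche with CN at 60° (2.5). Total 7.5 kJ/mol.
The maximum (23.2 kJ/mol) occurs with NH2 at 0°.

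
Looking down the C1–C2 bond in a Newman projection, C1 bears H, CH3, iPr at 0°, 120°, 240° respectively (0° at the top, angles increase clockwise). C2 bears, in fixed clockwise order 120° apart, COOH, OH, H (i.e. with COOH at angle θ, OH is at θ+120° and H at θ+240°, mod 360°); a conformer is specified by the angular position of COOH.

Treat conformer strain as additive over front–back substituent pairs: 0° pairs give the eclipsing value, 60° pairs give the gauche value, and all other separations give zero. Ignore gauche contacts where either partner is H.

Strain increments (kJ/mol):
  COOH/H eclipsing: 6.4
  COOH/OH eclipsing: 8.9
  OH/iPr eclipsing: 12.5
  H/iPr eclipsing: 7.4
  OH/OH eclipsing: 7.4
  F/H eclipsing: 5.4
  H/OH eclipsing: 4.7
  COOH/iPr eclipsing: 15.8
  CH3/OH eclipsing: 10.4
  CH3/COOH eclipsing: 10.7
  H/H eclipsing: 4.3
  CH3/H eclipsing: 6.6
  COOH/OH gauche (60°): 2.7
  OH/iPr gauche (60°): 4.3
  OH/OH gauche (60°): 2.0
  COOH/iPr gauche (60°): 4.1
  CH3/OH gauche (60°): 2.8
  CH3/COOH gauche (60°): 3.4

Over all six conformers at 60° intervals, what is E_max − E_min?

COOH at 0° (eclipsed): H–COOH eclipsed, CH3–OH eclipsed, iPr–H eclipsed; 6.4 + 10.4 + 7.4 = 24.2 kJ/mol.
COOH at 60° (staggered): CH3–COOH gauche, CH3–OH gauche, iPr–OH gauche; 3.4 + 2.8 + 4.3 = 10.5 kJ/mol.
COOH at 120° (eclipsed): H–H eclipsed, CH3–COOH eclipsed, iPr–OH eclipsed; 4.3 + 10.7 + 12.5 = 27.5 kJ/mol.
COOH at 180° (staggered): CH3–COOH gauche, iPr–COOH gauche, iPr–OH gauche; 3.4 + 4.1 + 4.3 = 11.8 kJ/mol.
COOH at 240° (eclipsed): H–OH eclipsed, CH3–H eclipsed, iPr–COOH eclipsed; 4.7 + 6.6 + 15.8 = 27.1 kJ/mol.
COOH at 300° (staggered): CH3–OH gauche, iPr–COOH gauche; 2.8 + 4.1 = 6.9 kJ/mol.
Max at 120° (27.5 kJ/mol), min at 300° (6.9 kJ/mol); barrier = 20.6 kJ/mol.

20.6 kJ/mol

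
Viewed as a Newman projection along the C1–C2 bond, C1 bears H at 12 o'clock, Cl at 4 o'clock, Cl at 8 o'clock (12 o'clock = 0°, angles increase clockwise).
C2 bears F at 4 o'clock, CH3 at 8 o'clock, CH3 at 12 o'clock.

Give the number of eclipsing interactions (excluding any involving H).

Non-H eclipsing pairs: Cl(120°)/F(120°); Cl(240°)/CH3(240°) — 2 interactions.

2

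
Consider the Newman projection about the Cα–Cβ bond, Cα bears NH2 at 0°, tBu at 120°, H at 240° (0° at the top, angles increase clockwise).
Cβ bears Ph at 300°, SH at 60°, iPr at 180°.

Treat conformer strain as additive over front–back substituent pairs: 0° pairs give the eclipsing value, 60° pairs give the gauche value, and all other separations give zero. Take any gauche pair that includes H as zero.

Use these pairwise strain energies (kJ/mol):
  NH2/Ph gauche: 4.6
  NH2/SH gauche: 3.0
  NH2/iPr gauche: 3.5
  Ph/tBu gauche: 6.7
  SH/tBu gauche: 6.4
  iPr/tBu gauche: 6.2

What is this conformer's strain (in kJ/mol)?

20.2 kJ/mol

This conformer is staggered. NH2 at 0° is gauche with Ph at 300° (4.6); NH2 at 0° is gauche with SH at 60° (3.0); tBu at 120° is gauche with SH at 60° (6.4); tBu at 120° is gauche with iPr at 180° (6.2). Total 20.2 kJ/mol.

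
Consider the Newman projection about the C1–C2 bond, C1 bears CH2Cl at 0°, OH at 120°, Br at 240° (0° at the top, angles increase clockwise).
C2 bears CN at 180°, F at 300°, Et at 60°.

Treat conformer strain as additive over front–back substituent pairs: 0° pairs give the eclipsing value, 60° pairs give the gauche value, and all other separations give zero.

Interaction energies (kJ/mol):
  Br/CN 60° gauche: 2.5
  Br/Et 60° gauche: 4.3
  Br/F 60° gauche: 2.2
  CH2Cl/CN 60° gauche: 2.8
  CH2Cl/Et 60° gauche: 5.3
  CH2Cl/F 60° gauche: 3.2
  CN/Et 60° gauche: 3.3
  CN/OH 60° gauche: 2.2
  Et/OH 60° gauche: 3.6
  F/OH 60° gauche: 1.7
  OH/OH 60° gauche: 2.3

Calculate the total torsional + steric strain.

19.0 kJ/mol

This conformer (staggered): CH2Cl(0°)/F(300°) gauche 3.2; CH2Cl(0°)/Et(60°) gauche 5.3; OH(120°)/CN(180°) gauche 2.2; OH(120°)/Et(60°) gauche 3.6; Br(240°)/CN(180°) gauche 2.5; Br(240°)/F(300°) gauche 2.2 → 19.0 kJ/mol.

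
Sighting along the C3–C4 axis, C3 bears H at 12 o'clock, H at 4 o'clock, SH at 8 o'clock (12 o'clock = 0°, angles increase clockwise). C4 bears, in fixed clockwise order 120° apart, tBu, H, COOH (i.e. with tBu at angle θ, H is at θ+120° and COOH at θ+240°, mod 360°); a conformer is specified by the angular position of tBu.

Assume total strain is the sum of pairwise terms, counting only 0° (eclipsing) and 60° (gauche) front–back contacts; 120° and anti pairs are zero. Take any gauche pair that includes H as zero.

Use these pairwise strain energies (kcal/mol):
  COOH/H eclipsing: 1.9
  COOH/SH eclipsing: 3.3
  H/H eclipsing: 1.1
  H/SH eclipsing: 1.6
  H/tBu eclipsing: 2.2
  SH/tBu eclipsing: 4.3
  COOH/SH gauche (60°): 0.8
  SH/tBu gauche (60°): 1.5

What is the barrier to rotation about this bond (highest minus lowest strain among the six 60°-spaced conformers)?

tBu at 0° is eclipsed. H at 0° is eclipsed with tBu at 0° (2.2); H at 120° is eclipsed with H at 120° (1.1); SH at 240° is eclipsed with COOH at 240° (3.3). Total 6.6 kcal/mol.
tBu at 60° is staggered. SH at 240° is gauche with COOH at 300° (0.8). Total 0.8 kcal/mol.
tBu at 120° is eclipsed. H at 0° is eclipsed with COOH at 0° (1.9); H at 120° is eclipsed with tBu at 120° (2.2); SH at 240° is eclipsed with H at 240° (1.6). Total 5.7 kcal/mol.
tBu at 180° is staggered. SH at 240° is gauche with tBu at 180° (1.5). Total 1.5 kcal/mol.
tBu at 240° is eclipsed. H at 0° is eclipsed with H at 0° (1.1); H at 120° is eclipsed with COOH at 120° (1.9); SH at 240° is eclipsed with tBu at 240° (4.3). Total 7.3 kcal/mol.
tBu at 300° is staggered. SH at 240° is gauche with tBu at 300° (1.5); SH at 240° is gauche with COOH at 180° (0.8). Total 2.3 kcal/mol.
Max at 240° (7.3 kcal/mol), min at 60° (0.8 kcal/mol); barrier = 6.5 kcal/mol.

6.5 kcal/mol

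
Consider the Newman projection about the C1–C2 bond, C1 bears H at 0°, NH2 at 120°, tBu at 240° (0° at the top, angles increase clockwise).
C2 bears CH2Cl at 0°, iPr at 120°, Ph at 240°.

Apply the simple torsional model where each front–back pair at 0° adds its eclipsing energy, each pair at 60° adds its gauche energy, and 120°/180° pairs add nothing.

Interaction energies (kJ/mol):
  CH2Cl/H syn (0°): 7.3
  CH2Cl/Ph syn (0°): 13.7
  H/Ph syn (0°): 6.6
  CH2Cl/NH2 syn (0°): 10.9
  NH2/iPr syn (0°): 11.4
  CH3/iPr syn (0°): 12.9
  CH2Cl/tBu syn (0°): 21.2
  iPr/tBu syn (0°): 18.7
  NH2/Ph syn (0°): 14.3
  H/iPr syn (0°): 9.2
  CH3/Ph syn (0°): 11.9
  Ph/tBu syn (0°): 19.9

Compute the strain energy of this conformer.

38.6 kJ/mol

This conformer (eclipsed): H(0°)/CH2Cl(0°) eclipsed 7.3; NH2(120°)/iPr(120°) eclipsed 11.4; tBu(240°)/Ph(240°) eclipsed 19.9 → 38.6 kJ/mol.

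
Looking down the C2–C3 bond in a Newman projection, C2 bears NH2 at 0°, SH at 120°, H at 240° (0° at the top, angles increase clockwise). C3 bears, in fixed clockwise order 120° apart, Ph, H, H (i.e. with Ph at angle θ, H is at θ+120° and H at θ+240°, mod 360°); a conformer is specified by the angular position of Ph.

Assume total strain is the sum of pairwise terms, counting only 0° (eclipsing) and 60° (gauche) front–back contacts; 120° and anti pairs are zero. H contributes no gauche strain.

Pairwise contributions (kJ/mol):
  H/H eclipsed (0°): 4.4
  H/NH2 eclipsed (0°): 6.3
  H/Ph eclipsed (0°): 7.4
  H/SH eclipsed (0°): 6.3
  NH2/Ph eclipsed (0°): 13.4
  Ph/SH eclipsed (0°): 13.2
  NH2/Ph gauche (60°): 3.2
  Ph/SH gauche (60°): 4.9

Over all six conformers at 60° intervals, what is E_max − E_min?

Ph at 0° is eclipsed. NH2 at 0° is eclipsed with Ph at 0° (13.4); SH at 120° is eclipsed with H at 120° (6.3); H at 240° is eclipsed with H at 240° (4.4). Total 24.1 kJ/mol.
Ph at 60° is staggered. NH2 at 0° is gauche with Ph at 60° (3.2); SH at 120° is gauche with Ph at 60° (4.9). Total 8.1 kJ/mol.
Ph at 120° is eclipsed. NH2 at 0° is eclipsed with H at 0° (6.3); SH at 120° is eclipsed with Ph at 120° (13.2); H at 240° is eclipsed with H at 240° (4.4). Total 23.9 kJ/mol.
Ph at 180° is staggered. SH at 120° is gauche with Ph at 180° (4.9). Total 4.9 kJ/mol.
Ph at 240° is eclipsed. NH2 at 0° is eclipsed with H at 0° (6.3); SH at 120° is eclipsed with H at 120° (6.3); H at 240° is eclipsed with Ph at 240° (7.4). Total 20.0 kJ/mol.
Ph at 300° is staggered. NH2 at 0° is gauche with Ph at 300° (3.2). Total 3.2 kJ/mol.
Max at 0° (24.1 kJ/mol), min at 300° (3.2 kJ/mol); barrier = 20.9 kJ/mol.

20.9 kJ/mol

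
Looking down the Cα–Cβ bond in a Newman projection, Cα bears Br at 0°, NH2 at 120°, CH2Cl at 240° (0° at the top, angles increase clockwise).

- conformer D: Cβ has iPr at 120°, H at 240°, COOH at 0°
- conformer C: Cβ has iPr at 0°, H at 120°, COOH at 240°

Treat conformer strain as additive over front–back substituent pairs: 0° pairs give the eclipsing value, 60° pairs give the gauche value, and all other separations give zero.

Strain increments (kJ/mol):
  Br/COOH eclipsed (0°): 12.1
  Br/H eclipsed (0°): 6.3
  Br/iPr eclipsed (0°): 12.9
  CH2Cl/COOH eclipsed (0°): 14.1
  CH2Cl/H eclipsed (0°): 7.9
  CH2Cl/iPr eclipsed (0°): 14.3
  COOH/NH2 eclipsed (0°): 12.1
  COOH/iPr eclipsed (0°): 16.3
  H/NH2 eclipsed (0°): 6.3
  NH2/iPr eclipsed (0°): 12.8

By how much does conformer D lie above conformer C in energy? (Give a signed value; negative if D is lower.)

D (eclipsed): Br–COOH eclipsed, NH2–iPr eclipsed, CH2Cl–H eclipsed; 12.1 + 12.8 + 7.9 = 32.8 kJ/mol.
C (eclipsed): Br–iPr eclipsed, NH2–H eclipsed, CH2Cl–COOH eclipsed; 12.9 + 6.3 + 14.1 = 33.3 kJ/mol.
E(D) − E(C) = 32.8 − 33.3 = -0.5 kJ/mol.

-0.5 kJ/mol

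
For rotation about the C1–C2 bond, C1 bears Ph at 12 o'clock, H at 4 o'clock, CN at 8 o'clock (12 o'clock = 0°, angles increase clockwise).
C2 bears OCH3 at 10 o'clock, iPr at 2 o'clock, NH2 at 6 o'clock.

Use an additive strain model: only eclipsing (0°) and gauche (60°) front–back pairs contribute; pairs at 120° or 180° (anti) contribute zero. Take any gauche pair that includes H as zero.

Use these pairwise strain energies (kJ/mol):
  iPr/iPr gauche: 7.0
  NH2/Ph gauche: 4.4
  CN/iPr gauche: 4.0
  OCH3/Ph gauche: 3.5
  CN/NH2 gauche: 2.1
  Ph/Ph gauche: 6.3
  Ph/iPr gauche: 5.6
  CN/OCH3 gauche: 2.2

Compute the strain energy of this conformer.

This conformer is staggered. Ph at 0° is gauche with OCH3 at 300° (3.5); Ph at 0° is gauche with iPr at 60° (5.6); CN at 240° is gauche with OCH3 at 300° (2.2); CN at 240° is gauche with NH2 at 180° (2.1). Total 13.4 kJ/mol.

13.4 kJ/mol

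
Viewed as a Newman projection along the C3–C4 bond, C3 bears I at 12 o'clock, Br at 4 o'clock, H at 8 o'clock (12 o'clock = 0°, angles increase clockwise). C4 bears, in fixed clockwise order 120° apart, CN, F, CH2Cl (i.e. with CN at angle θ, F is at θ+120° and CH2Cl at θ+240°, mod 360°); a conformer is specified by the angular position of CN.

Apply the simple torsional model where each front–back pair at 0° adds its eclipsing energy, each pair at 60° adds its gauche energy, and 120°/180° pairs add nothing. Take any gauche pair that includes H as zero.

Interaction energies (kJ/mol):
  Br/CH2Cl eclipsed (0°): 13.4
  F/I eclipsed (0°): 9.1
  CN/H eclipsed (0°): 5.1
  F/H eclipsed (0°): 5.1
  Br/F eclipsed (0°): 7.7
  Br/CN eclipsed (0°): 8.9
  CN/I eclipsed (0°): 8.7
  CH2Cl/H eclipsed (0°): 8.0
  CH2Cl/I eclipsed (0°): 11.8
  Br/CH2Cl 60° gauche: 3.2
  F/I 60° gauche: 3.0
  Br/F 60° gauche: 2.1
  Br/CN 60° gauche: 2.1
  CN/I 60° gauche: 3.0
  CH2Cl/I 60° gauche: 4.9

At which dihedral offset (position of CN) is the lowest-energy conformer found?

300°

CN at 0° (eclipsed): I(0°)/CN(0°) eclipsed 8.7; Br(120°)/F(120°) eclipsed 7.7; H(240°)/CH2Cl(240°) eclipsed 8.0 → 24.4 kJ/mol.
CN at 60° (staggered): I(0°)/CN(60°) gauche 3.0; I(0°)/CH2Cl(300°) gauche 4.9; Br(120°)/CN(60°) gauche 2.1; Br(120°)/F(180°) gauche 2.1 → 12.1 kJ/mol.
CN at 120° (eclipsed): I(0°)/CH2Cl(0°) eclipsed 11.8; Br(120°)/CN(120°) eclipsed 8.9; H(240°)/F(240°) eclipsed 5.1 → 25.8 kJ/mol.
CN at 180° (staggered): I(0°)/F(300°) gauche 3.0; I(0°)/CH2Cl(60°) gauche 4.9; Br(120°)/CN(180°) gauche 2.1; Br(120°)/CH2Cl(60°) gauche 3.2 → 13.2 kJ/mol.
CN at 240° (eclipsed): I(0°)/F(0°) eclipsed 9.1; Br(120°)/CH2Cl(120°) eclipsed 13.4; H(240°)/CN(240°) eclipsed 5.1 → 27.6 kJ/mol.
CN at 300° (staggered): I(0°)/CN(300°) gauche 3.0; I(0°)/F(60°) gauche 3.0; Br(120°)/F(60°) gauche 2.1; Br(120°)/CH2Cl(180°) gauche 3.2 → 11.3 kJ/mol.
The minimum (11.3 kJ/mol) occurs with CN at 300°.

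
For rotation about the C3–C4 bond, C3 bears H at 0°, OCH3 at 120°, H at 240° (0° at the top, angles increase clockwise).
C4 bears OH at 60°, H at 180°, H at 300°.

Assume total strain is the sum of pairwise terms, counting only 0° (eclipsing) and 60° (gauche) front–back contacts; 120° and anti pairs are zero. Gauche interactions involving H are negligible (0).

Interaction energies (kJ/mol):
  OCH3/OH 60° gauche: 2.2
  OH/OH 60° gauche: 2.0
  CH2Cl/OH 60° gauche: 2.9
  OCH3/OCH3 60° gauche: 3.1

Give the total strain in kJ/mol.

2.2 kJ/mol

This conformer is staggered. OCH3 at 120° is gauche with OH at 60° (2.2). Total 2.2 kJ/mol.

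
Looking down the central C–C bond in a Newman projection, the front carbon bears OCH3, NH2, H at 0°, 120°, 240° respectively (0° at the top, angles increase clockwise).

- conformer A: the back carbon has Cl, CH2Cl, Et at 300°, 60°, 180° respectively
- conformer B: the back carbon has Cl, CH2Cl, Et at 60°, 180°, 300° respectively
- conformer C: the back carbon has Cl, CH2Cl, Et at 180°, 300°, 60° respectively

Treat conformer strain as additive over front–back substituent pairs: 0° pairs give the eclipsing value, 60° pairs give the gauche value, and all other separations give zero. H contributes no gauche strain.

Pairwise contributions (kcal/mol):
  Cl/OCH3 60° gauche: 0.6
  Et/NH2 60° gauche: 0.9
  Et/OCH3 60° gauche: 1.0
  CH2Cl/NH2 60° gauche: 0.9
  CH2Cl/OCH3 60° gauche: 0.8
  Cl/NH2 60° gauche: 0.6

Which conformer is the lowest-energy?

B

A (staggered): OCH3–Cl gauche, OCH3–CH2Cl gauche, NH2–CH2Cl gauche, NH2–Et gauche; 0.6 + 0.8 + 0.9 + 0.9 = 3.2 kcal/mol.
B (staggered): OCH3–Cl gauche, OCH3–Et gauche, NH2–Cl gauche, NH2–CH2Cl gauche; 0.6 + 1.0 + 0.6 + 0.9 = 3.1 kcal/mol.
C (staggered): OCH3–CH2Cl gauche, OCH3–Et gauche, NH2–Cl gauche, NH2–Et gauche; 0.8 + 1.0 + 0.6 + 0.9 = 3.3 kcal/mol.
B has the lowest total (3.1 kcal/mol).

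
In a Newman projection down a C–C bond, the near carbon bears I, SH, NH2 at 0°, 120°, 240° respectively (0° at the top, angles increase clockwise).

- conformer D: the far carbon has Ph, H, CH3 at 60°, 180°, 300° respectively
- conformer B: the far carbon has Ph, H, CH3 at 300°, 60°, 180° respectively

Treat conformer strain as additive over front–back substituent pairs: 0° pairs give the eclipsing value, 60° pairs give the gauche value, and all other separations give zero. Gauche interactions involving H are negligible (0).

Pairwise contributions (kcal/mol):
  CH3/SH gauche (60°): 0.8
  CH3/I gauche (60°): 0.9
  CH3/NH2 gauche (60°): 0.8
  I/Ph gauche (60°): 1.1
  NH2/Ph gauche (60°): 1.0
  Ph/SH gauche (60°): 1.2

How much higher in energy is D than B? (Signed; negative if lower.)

+0.3 kcal/mol

D (staggered): I(0°)/Ph(60°) gauche 1.1; I(0°)/CH3(300°) gauche 0.9; SH(120°)/Ph(60°) gauche 1.2; NH2(240°)/CH3(300°) gauche 0.8 → 4.0 kcal/mol.
B (staggered): I(0°)/Ph(300°) gauche 1.1; SH(120°)/CH3(180°) gauche 0.8; NH2(240°)/Ph(300°) gauche 1.0; NH2(240°)/CH3(180°) gauche 0.8 → 3.7 kcal/mol.
E(D) − E(B) = 4.0 − 3.7 = +0.3 kcal/mol.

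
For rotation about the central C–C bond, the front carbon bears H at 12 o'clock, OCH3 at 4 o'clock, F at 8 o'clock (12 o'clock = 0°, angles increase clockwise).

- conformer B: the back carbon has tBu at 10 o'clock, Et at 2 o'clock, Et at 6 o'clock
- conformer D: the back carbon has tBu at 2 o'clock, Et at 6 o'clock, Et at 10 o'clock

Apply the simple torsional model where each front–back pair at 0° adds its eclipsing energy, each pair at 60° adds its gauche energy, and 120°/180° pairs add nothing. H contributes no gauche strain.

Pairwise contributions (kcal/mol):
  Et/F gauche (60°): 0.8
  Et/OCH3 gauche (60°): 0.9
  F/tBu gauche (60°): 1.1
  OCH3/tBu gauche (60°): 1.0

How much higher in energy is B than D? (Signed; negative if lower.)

B is staggered. OCH3 at 120° is gauche with Et at 60° (0.9); OCH3 at 120° is gauche with Et at 180° (0.9); F at 240° is gauche with tBu at 300° (1.1); F at 240° is gauche with Et at 180° (0.8). Total 3.7 kcal/mol.
D is staggered. OCH3 at 120° is gauche with tBu at 60° (1.0); OCH3 at 120° is gauche with Et at 180° (0.9); F at 240° is gauche with Et at 180° (0.8); F at 240° is gauche with Et at 300° (0.8). Total 3.5 kcal/mol.
E(B) − E(D) = 3.7 − 3.5 = +0.2 kcal/mol.

+0.2 kcal/mol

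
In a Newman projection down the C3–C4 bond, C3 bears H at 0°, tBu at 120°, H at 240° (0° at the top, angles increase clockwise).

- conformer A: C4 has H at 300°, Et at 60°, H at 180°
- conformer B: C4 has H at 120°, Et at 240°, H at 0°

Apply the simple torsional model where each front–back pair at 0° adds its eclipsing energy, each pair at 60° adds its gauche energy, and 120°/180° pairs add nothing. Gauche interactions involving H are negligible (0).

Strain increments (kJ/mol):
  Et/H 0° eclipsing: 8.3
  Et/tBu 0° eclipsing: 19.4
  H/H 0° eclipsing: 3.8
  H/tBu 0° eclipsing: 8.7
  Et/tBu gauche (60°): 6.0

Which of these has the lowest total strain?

A

A (staggered): tBu–Et gauche; 6.0 = 6.0 kJ/mol.
B (eclipsed): H–H eclipsed, tBu–H eclipsed, H–Et eclipsed; 3.8 + 8.7 + 8.3 = 20.8 kJ/mol.
A has the lowest total (6.0 kJ/mol).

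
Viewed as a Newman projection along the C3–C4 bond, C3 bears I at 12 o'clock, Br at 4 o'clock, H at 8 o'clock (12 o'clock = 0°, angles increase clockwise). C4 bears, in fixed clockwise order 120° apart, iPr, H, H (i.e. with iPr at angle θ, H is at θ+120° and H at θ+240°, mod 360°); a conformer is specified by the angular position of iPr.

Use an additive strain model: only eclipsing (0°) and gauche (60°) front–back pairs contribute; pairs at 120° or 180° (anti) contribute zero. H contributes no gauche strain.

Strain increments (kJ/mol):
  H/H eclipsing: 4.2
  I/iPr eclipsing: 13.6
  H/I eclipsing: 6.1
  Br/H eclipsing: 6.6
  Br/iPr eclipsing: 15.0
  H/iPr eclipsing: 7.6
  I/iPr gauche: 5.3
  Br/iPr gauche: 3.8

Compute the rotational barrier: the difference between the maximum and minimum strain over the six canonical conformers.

iPr at 0° (eclipsed): I(0°)/iPr(0°) eclipsed 13.6; Br(120°)/H(120°) eclipsed 6.6; H(240°)/H(240°) eclipsed 4.2 → 24.4 kJ/mol.
iPr at 60° (staggered): I(0°)/iPr(60°) gauche 5.3; Br(120°)/iPr(60°) gauche 3.8 → 9.1 kJ/mol.
iPr at 120° (eclipsed): I(0°)/H(0°) eclipsed 6.1; Br(120°)/iPr(120°) eclipsed 15.0; H(240°)/H(240°) eclipsed 4.2 → 25.3 kJ/mol.
iPr at 180° (staggered): Br(120°)/iPr(180°) gauche 3.8 → 3.8 kJ/mol.
iPr at 240° (eclipsed): I(0°)/H(0°) eclipsed 6.1; Br(120°)/H(120°) eclipsed 6.6; H(240°)/iPr(240°) eclipsed 7.6 → 20.3 kJ/mol.
iPr at 300° (staggered): I(0°)/iPr(300°) gauche 5.3 → 5.3 kJ/mol.
Max at 120° (25.3 kJ/mol), min at 180° (3.8 kJ/mol); barrier = 21.5 kJ/mol.

21.5 kJ/mol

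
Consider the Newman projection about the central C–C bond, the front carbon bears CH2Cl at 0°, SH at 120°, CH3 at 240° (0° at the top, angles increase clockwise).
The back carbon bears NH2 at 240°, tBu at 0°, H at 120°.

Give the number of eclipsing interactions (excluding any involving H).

2

Non-H eclipsing pairs: CH2Cl(0°)/tBu(0°); CH3(240°)/NH2(240°) — 2 interactions.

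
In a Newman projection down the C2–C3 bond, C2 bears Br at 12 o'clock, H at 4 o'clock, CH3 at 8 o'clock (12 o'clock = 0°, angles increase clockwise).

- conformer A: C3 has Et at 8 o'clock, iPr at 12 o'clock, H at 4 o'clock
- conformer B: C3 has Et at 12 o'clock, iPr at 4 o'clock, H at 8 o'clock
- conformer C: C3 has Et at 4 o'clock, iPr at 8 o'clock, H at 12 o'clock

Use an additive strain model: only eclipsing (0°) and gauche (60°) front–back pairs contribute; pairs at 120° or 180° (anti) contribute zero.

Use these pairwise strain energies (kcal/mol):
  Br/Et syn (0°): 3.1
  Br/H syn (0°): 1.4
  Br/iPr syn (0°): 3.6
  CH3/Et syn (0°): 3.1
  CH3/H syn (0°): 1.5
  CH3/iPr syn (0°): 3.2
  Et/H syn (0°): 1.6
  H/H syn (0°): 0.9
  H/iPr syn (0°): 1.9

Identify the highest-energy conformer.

A (eclipsed): Br(0°)/iPr(0°) eclipsed 3.6; H(120°)/H(120°) eclipsed 0.9; CH3(240°)/Et(240°) eclipsed 3.1 → 7.6 kcal/mol.
B (eclipsed): Br(0°)/Et(0°) eclipsed 3.1; H(120°)/iPr(120°) eclipsed 1.9; CH3(240°)/H(240°) eclipsed 1.5 → 6.5 kcal/mol.
C (eclipsed): Br(0°)/H(0°) eclipsed 1.4; H(120°)/Et(120°) eclipsed 1.6; CH3(240°)/iPr(240°) eclipsed 3.2 → 6.2 kcal/mol.
A has the highest total (7.6 kcal/mol).

A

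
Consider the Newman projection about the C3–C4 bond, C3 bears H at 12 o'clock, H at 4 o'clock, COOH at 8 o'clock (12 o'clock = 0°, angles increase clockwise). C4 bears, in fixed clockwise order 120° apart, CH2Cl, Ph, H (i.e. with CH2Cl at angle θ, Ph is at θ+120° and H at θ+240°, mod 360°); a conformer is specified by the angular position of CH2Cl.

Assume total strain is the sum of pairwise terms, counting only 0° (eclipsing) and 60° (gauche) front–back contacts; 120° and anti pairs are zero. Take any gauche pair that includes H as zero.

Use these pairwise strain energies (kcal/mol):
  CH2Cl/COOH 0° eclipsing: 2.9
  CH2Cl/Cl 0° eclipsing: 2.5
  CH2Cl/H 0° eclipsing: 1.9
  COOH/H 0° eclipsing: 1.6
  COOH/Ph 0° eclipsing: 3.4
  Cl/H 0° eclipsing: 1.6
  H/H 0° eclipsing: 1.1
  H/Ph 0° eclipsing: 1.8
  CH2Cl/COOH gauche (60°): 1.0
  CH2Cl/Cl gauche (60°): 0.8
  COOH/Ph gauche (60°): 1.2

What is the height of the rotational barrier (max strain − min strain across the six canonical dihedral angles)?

5.4 kcal/mol

CH2Cl at 0° (eclipsed): H(0°)/CH2Cl(0°) eclipsed 1.9; H(120°)/Ph(120°) eclipsed 1.8; COOH(240°)/H(240°) eclipsed 1.6 → 5.3 kcal/mol.
CH2Cl at 60° (staggered): COOH(240°)/Ph(180°) gauche 1.2 → 1.2 kcal/mol.
CH2Cl at 120° (eclipsed): H(0°)/H(0°) eclipsed 1.1; H(120°)/CH2Cl(120°) eclipsed 1.9; COOH(240°)/Ph(240°) eclipsed 3.4 → 6.4 kcal/mol.
CH2Cl at 180° (staggered): COOH(240°)/CH2Cl(180°) gauche 1.0; COOH(240°)/Ph(300°) gauche 1.2 → 2.2 kcal/mol.
CH2Cl at 240° (eclipsed): H(0°)/Ph(0°) eclipsed 1.8; H(120°)/H(120°) eclipsed 1.1; COOH(240°)/CH2Cl(240°) eclipsed 2.9 → 5.8 kcal/mol.
CH2Cl at 300° (staggered): COOH(240°)/CH2Cl(300°) gauche 1.0 → 1.0 kcal/mol.
Max at 120° (6.4 kcal/mol), min at 300° (1.0 kcal/mol); barrier = 5.4 kcal/mol.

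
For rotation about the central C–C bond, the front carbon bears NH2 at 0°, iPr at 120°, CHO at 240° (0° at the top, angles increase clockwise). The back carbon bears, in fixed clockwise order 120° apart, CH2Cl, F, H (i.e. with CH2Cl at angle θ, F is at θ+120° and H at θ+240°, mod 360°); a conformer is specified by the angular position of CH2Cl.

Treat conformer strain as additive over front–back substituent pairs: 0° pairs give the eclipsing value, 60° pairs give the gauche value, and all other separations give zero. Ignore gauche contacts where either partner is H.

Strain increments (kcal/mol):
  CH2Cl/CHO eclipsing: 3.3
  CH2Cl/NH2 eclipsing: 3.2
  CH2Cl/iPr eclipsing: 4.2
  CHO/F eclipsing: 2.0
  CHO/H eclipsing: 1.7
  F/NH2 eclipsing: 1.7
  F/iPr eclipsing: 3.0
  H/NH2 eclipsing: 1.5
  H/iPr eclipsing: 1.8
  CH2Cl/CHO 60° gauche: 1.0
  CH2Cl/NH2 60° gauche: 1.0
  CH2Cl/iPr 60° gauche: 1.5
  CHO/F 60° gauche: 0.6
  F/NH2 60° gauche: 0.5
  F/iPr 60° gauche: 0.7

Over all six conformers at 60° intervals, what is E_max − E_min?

4.7 kcal/mol

CH2Cl at 0° (eclipsed): NH2(0°)/CH2Cl(0°) eclipsed 3.2; iPr(120°)/F(120°) eclipsed 3.0; CHO(240°)/H(240°) eclipsed 1.7 → 7.9 kcal/mol.
CH2Cl at 60° (staggered): NH2(0°)/CH2Cl(60°) gauche 1.0; iPr(120°)/CH2Cl(60°) gauche 1.5; iPr(120°)/F(180°) gauche 0.7; CHO(240°)/F(180°) gauche 0.6 → 3.8 kcal/mol.
CH2Cl at 120° (eclipsed): NH2(0°)/H(0°) eclipsed 1.5; iPr(120°)/CH2Cl(120°) eclipsed 4.2; CHO(240°)/F(240°) eclipsed 2.0 → 7.7 kcal/mol.
CH2Cl at 180° (staggered): NH2(0°)/F(300°) gauche 0.5; iPr(120°)/CH2Cl(180°) gauche 1.5; CHO(240°)/CH2Cl(180°) gauche 1.0; CHO(240°)/F(300°) gauche 0.6 → 3.6 kcal/mol.
CH2Cl at 240° (eclipsed): NH2(0°)/F(0°) eclipsed 1.7; iPr(120°)/H(120°) eclipsed 1.8; CHO(240°)/CH2Cl(240°) eclipsed 3.3 → 6.8 kcal/mol.
CH2Cl at 300° (staggered): NH2(0°)/CH2Cl(300°) gauche 1.0; NH2(0°)/F(60°) gauche 0.5; iPr(120°)/F(60°) gauche 0.7; CHO(240°)/CH2Cl(300°) gauche 1.0 → 3.2 kcal/mol.
Max at 0° (7.9 kcal/mol), min at 300° (3.2 kcal/mol); barrier = 4.7 kcal/mol.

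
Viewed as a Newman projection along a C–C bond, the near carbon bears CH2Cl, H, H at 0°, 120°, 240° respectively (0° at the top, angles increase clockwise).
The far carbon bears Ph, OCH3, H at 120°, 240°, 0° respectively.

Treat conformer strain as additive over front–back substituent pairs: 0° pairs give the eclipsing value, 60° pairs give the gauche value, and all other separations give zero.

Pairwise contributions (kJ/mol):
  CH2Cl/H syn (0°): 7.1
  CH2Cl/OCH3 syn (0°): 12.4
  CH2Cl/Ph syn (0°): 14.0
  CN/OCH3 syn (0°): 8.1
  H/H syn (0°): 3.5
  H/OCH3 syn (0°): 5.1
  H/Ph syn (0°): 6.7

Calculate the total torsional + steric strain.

This conformer (eclipsed): CH2Cl(0°)/H(0°) eclipsed 7.1; H(120°)/Ph(120°) eclipsed 6.7; H(240°)/OCH3(240°) eclipsed 5.1 → 18.9 kJ/mol.

18.9 kJ/mol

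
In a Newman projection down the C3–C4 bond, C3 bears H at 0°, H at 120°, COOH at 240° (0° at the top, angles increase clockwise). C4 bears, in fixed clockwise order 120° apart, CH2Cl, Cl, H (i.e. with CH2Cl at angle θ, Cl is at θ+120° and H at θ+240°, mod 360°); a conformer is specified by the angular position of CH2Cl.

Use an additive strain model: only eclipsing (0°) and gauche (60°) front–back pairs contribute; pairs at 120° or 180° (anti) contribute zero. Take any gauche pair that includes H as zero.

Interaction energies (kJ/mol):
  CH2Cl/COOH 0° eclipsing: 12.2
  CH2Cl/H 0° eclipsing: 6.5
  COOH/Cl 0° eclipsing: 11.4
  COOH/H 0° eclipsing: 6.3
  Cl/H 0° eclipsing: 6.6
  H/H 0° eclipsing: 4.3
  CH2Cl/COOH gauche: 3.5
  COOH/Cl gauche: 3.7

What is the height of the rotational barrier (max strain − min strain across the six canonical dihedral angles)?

19.6 kJ/mol

CH2Cl at 0° is eclipsed. H at 0° is eclipsed with CH2Cl at 0° (6.5); H at 120° is eclipsed with Cl at 120° (6.6); COOH at 240° is eclipsed with H at 240° (6.3). Total 19.4 kJ/mol.
CH2Cl at 60° is staggered. COOH at 240° is gauche with Cl at 180° (3.7). Total 3.7 kJ/mol.
CH2Cl at 120° is eclipsed. H at 0° is eclipsed with H at 0° (4.3); H at 120° is eclipsed with CH2Cl at 120° (6.5); COOH at 240° is eclipsed with Cl at 240° (11.4). Total 22.2 kJ/mol.
CH2Cl at 180° is staggered. COOH at 240° is gauche with CH2Cl at 180° (3.5); COOH at 240° is gauche with Cl at 300° (3.7). Total 7.2 kJ/mol.
CH2Cl at 240° is eclipsed. H at 0° is eclipsed with Cl at 0° (6.6); H at 120° is eclipsed with H at 120° (4.3); COOH at 240° is eclipsed with CH2Cl at 240° (12.2). Total 23.1 kJ/mol.
CH2Cl at 300° is staggered. COOH at 240° is gauche with CH2Cl at 300° (3.5). Total 3.5 kJ/mol.
Max at 240° (23.1 kJ/mol), min at 300° (3.5 kJ/mol); barrier = 19.6 kJ/mol.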